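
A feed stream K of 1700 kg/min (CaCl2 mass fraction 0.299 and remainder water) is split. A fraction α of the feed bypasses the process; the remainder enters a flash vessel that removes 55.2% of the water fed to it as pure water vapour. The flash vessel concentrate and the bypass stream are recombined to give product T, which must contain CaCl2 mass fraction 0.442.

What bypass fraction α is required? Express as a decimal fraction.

0.164

All 1700×0.299 = 508.3 kg/min of CaCl2 reaches T, so T = 508.3/0.442 = 1150 kg/min and vapour = 550 kg/min.
The evaporator receives (1−α)·1700 of feed at 0.701 water and removes 0.552 of that water:
0.552×0.701×(1−α)×1700 = 550
(1−α) = 550/657.82 = 0.8361;  α = 0.1639.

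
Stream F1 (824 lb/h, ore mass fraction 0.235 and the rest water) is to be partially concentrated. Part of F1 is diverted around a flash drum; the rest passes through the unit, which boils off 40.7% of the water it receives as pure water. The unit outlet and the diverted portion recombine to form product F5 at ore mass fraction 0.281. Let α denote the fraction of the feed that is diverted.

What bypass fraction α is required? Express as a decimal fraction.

0.474

All 824×0.235 = 193.64 lb/h of ore reaches F5, so F5 = 193.64/0.281 = 689.11 lb/h and vapour = 134.89 lb/h.
The evaporator receives (1−α)·824 of feed at 0.765 water and removes 0.407 of that water:
0.407×0.765×(1−α)×824 = 134.89
(1−α) = 134.89/256.56 = 0.5258;  α = 0.4742.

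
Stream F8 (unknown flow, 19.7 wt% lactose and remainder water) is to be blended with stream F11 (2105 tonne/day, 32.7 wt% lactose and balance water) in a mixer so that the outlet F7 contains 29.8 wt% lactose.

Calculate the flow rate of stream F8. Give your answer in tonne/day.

604.4 tonne/day

Let F8 be the unknown flow. Total out = 2105 + F8.
lactose balance: 688.34 + 0.197·F8 = 0.298·(2105 + F8)
(0.197 − 0.298)·F8 = 0.298×2105 − 688.34 = -61.045
F8 = -61.045 / -0.101 = 604.41 tonne/day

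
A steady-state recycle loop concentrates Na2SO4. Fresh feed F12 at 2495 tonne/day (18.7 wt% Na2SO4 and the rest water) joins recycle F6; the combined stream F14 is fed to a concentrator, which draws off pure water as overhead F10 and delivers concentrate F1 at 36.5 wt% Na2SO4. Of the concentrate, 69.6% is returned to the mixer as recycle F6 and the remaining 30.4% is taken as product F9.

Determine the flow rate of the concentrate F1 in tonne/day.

4205 tonne/day

Overall Na2SO4 balance (none leaves overhead): Na2SO4 in fresh feed = Na2SO4 in product, i.e. 2495×0.187 = (1−0.696)·F1·0.365.
F1 = 466.56/(0.365×0.304) = 4204.8 tonne/day.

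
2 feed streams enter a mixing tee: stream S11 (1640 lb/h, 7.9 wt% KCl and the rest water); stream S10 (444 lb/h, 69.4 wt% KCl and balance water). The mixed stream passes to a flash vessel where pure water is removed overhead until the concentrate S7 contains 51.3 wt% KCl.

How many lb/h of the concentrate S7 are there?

KCl entering = 1640×0.079 + 444×0.694 = 437.7 lb/h.
All KCl reports to S7, so S7 = 437.7/0.513 = 853.21 lb/h.

853.2 lb/h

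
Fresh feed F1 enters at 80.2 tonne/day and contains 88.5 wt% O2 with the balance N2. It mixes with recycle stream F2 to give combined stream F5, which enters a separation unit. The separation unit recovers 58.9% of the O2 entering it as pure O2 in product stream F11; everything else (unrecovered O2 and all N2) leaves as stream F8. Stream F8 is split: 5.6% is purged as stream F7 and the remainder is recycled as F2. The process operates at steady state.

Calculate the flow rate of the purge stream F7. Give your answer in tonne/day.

11.89 tonne/day

N2 enters only via F1 and leaves only via the purge: 80.2×0.115 = 0.056×(N2 in F8), and the separation unit passes all N2, so N2 in F5 = N2 in F8 = 164.7 tonne/day.
O2 in F5: m_A = 80.2×0.885 + (1−0.056)·(1−0.589)·m_A, so m_A = 70.977/0.6120 = 115.97 tonne/day.
F8 = (1−0.589)×115.97 + 164.7 = 212.36 tonne/day.
Purge F7 = 0.056×212.36 = 11.892 tonne/day.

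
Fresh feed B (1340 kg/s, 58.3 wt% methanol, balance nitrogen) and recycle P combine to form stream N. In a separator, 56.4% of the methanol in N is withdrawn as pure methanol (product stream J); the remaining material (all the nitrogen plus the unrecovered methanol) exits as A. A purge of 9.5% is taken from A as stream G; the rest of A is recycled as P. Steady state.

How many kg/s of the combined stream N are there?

nitrogen enters only via B and leaves only via the purge: 1340×0.417 = 0.095×(nitrogen in A), and the separator passes all nitrogen, so nitrogen in N = nitrogen in A = 5881.9 kg/s.
methanol in N: m_A = 1340×0.583 + (1−0.095)·(1−0.564)·m_A, so m_A = 781.22/0.6054 = 1290.4 kg/s.
N = 1290.4 + 5881.9 = 7172.3 kg/s.

7172 kg/s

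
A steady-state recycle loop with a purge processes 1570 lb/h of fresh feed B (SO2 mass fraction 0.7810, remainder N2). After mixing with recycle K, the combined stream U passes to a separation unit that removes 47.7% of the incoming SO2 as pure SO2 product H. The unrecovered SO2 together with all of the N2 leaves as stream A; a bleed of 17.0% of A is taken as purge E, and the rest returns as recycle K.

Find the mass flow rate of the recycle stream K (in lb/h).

N2 enters only via B and leaves only via the purge: 1570×0.219 = 0.170×(N2 in A), and the separation unit passes all N2, so N2 in U = N2 in A = 2022.5 lb/h.
SO2 in U: m_A = 1570×0.781 + (1−0.170)·(1−0.477)·m_A, so m_A = 1226.2/0.5659 = 2166.7 lb/h.
A = (1−0.477)×2166.7 + 2022.5 = 3155.7 lb/h.
Recycle K = (1−0.170)×3155.7 = 2619.3 lb/h.

2619 lb/h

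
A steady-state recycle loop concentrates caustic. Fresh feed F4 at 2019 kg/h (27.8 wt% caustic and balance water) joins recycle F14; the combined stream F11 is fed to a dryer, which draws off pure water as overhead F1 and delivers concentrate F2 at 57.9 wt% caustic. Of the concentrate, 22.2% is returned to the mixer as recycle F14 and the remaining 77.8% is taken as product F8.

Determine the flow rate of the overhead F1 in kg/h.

1050 kg/h

Overall caustic balance (none leaves overhead): caustic in fresh feed = caustic in product, i.e. 2019×0.278 = (1−0.222)·F2·0.579.
F2 = 561.28/(0.579×0.778) = 1246 kg/h.
Recycle F14 = 0.222×1246 = 276.62 kg/h.
Combined feed F11 = 2019 + 276.62 = 2295.6 kg/h.
Overhead F1 = F11 − F2 = 2295.6 − 1246 = 1049.6 kg/h.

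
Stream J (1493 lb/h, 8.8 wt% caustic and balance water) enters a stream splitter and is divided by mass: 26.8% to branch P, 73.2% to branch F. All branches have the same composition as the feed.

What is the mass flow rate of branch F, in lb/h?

1093 lb/h

Branch F flow = 0.732×1493 = 1092.9 lb/h.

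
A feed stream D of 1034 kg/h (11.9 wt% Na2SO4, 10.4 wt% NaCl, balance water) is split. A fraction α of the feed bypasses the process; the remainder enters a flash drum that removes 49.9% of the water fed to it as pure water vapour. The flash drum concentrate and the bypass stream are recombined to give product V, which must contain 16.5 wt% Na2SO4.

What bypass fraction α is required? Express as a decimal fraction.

All 1034×0.119 = 123.05 kg/h of Na2SO4 reaches V, so V = 123.05/0.165 = 745.73 kg/h and vapour = 288.27 kg/h.
The evaporator receives (1−α)·1034 of feed at 0.777 water and removes 0.499 of that water:
0.499×0.777×(1−α)×1034 = 288.27
(1−α) = 288.27/400.91 = 0.7190;  α = 0.2810.

0.281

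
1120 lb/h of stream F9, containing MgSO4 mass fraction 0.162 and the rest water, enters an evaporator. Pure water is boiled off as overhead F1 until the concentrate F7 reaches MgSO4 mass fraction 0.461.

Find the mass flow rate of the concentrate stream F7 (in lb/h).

393.6 lb/h

MgSO4 is conserved: 1120×0.162 = 181.44 lb/h all reports to the concentrate.
Concentrate = 181.44/(target fraction) = 393.58 lb/h.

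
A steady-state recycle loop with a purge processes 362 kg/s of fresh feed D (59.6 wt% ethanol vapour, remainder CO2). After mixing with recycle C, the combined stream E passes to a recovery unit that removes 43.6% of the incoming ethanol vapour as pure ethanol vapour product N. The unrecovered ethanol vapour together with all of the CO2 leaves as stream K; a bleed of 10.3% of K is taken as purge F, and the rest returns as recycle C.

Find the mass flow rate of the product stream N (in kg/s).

ethanol vapour in E: m_A = 362×0.596 + (1−0.103)·(1−0.436)·m_A, so m_A = 215.75/0.4941 = 436.66 kg/s.
Product N = 0.436×436.66 = 190.39 kg/s.

190.4 kg/s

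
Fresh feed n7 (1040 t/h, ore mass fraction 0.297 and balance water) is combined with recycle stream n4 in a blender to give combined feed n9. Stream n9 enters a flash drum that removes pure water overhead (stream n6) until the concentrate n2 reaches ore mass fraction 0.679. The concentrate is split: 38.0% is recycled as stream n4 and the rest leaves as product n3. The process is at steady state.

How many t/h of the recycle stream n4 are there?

278.8 t/h

Overall ore balance (none leaves overhead): ore in fresh feed = ore in product, i.e. 1040×0.297 = (1−0.380)·n2·0.679.
n2 = 308.88/(0.679×0.620) = 733.72 t/h.
Recycle n4 = 0.380×733.72 = 278.81 t/h.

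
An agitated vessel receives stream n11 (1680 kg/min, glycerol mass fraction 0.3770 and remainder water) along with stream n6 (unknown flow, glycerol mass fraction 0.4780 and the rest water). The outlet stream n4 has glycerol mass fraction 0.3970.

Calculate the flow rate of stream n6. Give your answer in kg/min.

414.8 kg/min

Let n6 be the unknown flow. Total out = 1680 + n6.
glycerol balance: 633.36 + 0.478·n6 = 0.397·(1680 + n6)
(0.478 − 0.397)·n6 = 0.397×1680 − 633.36 = 33.6
n6 = 33.6 / 0.081 = 414.81 kg/min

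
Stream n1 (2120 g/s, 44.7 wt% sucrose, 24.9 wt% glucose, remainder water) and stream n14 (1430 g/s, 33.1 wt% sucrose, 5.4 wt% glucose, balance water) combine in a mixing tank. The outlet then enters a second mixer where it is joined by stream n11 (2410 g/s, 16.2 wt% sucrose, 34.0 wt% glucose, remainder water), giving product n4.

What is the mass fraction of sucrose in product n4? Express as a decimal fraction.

Overall, product flow = 5960 g/s.
sucrose in = 2120×0.447 + 1430×0.331 + 2410×0.162 = 1811.4 g/s.
sucrose fraction in n4 = 0.304.

0.304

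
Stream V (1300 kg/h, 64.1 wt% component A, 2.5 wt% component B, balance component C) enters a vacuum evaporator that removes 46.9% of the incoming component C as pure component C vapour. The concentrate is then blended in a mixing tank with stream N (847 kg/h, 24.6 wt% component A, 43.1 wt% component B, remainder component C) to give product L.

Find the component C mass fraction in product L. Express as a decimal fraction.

Vapour removed = 0.469×0.334×1300 = 203.64 kg/h; concentrate = 1096.4 kg/h.
component C reaching the mixer = 230.56 (from concentrate) + 847×0.323 = 504.14 kg/h.
Product flow = 1096.4 + 847 = 1943.4 kg/h; component C fraction = 0.2594.

0.2594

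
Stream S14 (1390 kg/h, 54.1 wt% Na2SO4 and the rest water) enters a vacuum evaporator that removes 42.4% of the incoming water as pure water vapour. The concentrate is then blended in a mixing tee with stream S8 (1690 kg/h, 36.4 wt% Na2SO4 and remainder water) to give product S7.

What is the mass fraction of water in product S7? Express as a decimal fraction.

Vapour removed = 0.424×0.459×1390 = 270.52 kg/h; concentrate = 1119.5 kg/h.
water reaching the mixer = 367.49 (from concentrate) + 1690×0.636 = 1442.3 kg/h.
Product flow = 1119.5 + 1690 = 2809.5 kg/h; water fraction = 0.5134.

0.5134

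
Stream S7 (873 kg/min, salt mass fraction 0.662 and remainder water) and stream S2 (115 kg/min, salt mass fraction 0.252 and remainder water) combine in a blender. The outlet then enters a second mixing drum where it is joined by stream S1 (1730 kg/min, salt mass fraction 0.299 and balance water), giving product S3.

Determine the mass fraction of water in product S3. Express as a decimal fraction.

0.586

Overall, product flow = 2718 kg/min.
water in = 873×0.338 + 115×0.748 + 1730×0.701 = 1593.8 kg/min.
water fraction in S3 = 0.586.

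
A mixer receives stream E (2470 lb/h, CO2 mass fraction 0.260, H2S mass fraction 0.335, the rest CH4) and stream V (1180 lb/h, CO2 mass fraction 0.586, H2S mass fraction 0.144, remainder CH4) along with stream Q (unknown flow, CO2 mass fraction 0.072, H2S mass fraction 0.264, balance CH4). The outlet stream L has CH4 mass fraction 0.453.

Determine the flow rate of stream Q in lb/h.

Let Q be the unknown flow. Total out = 3650 + Q.
CH4 balance: 1319 + 0.664·Q = 0.453·(3650 + Q)
(0.664 − 0.453)·Q = 0.453×3650 − 1319 = 334.5
Q = 334.5 / 0.211 = 1585.3 lb/h

1585 lb/h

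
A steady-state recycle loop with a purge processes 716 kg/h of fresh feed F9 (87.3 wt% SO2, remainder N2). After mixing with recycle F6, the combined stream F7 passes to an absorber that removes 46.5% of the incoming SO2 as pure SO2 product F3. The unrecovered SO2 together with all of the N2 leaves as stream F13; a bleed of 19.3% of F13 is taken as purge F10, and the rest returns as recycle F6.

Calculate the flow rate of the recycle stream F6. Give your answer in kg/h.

N2 enters only via F9 and leaves only via the purge: 716×0.127 = 0.193×(N2 in F13), and the absorber passes all N2, so N2 in F7 = N2 in F13 = 471.15 kg/h.
SO2 in F7: m_A = 716×0.873 + (1−0.193)·(1−0.465)·m_A, so m_A = 625.07/0.5683 = 1100 kg/h.
F13 = (1−0.465)×1100 + 471.15 = 1059.6 kg/h.
Recycle F6 = (1−0.193)×1059.6 = 855.13 kg/h.

855.1 kg/h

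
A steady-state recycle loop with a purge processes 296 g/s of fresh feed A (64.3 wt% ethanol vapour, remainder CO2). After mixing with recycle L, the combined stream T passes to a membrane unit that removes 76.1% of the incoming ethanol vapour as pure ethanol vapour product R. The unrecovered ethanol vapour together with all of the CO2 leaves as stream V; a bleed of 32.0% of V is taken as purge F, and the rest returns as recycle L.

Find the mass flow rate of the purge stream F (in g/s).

CO2 enters only via A and leaves only via the purge: 296×0.357 = 0.320×(CO2 in V), and the membrane unit passes all CO2, so CO2 in T = CO2 in V = 330.22 g/s.
ethanol vapour in T: m_A = 296×0.643 + (1−0.320)·(1−0.761)·m_A, so m_A = 190.33/0.8375 = 227.26 g/s.
V = (1−0.761)×227.26 + 330.22 = 384.54 g/s.
Purge F = 0.320×384.54 = 123.05 g/s.

123.1 g/s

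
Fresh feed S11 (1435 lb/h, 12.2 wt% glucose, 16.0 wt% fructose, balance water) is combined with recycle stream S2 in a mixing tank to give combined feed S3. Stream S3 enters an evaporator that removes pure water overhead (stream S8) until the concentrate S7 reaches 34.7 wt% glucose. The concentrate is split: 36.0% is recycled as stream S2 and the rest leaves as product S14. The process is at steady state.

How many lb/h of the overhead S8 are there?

930.5 lb/h

Overall glucose balance (none leaves overhead): glucose in fresh feed = glucose in product, i.e. 1435×0.122 = (1−0.360)·S7·0.347.
S7 = 175.07/(0.347×0.640) = 788.32 lb/h.
Recycle S2 = 0.360×788.32 = 283.8 lb/h.
Combined feed S3 = 1435 + 283.8 = 1718.8 lb/h.
Overhead S8 = S3 − S7 = 1718.8 − 788.32 = 930.48 lb/h.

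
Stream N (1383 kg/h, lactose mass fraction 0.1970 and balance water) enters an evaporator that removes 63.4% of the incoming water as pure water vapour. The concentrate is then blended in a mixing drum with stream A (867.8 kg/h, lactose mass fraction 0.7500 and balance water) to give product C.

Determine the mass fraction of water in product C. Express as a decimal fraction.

Vapour removed = 0.634×0.803×1383 = 704.09 kg/h; concentrate = 678.91 kg/h.
water reaching the mixer = 406.46 (from concentrate) + 867.8×0.250 = 623.41 kg/h.
Product flow = 678.91 + 867.8 = 1546.7 kg/h; water fraction = 0.4031.

0.4031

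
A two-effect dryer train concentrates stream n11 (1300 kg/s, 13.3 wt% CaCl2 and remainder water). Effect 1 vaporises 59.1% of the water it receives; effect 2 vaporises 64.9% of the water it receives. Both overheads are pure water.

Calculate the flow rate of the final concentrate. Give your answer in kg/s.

334.7 kg/s

water in feed = 1300×0.867 = 1127.1 kg/s.
After stage 1: water left = (1−0.591)×1127.1 = 460.98; stream total = 633.88 kg/s.
After stage 2: water left = (1−0.649)×460.98 = 161.81; final concentrate = 334.71 kg/s.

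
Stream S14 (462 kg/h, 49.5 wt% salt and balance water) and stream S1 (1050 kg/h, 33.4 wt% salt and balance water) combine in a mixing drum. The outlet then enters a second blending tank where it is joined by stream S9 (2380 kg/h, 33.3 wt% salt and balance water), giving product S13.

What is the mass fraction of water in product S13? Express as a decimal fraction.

Overall, product flow = 3892 kg/h.
water in = 462×0.505 + 1050×0.666 + 2380×0.667 = 2520.1 kg/h.
water fraction in S13 = 0.6475.

0.6475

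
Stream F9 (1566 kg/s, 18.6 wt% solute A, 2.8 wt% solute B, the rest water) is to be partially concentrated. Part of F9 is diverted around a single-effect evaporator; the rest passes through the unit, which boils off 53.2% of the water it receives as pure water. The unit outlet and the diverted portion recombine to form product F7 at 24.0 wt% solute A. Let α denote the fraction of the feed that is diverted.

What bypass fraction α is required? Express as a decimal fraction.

0.462

All 1566×0.186 = 291.28 kg/s of solute A reaches F7, so F7 = 291.28/0.240 = 1213.7 kg/s and vapour = 352.35 kg/s.
The evaporator receives (1−α)·1566 of feed at 0.786 water and removes 0.532 of that water:
0.532×0.786×(1−α)×1566 = 352.35
(1−α) = 352.35/654.83 = 0.5381;  α = 0.4619.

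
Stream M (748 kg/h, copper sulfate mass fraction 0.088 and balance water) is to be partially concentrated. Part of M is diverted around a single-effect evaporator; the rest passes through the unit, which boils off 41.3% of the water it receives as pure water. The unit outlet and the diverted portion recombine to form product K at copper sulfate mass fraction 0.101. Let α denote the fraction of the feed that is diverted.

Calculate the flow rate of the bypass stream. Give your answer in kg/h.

492.4 kg/h

All 748×0.088 = 65.824 kg/h of copper sulfate reaches K, so K = 65.824/0.101 = 651.72 kg/h and vapour = 96.277 kg/h.
The evaporator receives (1−α)·748 of feed at 0.912 water and removes 0.413 of that water:
0.413×0.912×(1−α)×748 = 96.277
(1−α) = 96.277/281.74 = 0.3417;  α = 0.6583.
Bypass flow = 0.6583×748 = 492.39 kg/h.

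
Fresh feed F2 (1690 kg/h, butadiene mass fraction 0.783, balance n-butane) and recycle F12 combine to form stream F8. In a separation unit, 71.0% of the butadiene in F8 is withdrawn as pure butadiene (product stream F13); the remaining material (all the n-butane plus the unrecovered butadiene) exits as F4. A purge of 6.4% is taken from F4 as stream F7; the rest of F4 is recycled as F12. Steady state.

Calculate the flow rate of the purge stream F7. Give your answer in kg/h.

n-butane enters only via F2 and leaves only via the purge: 1690×0.217 = 0.064×(n-butane in F4), and the separation unit passes all n-butane, so n-butane in F8 = n-butane in F4 = 5730.2 kg/h.
butadiene in F8: m_A = 1690×0.783 + (1−0.064)·(1−0.710)·m_A, so m_A = 1323.3/0.7286 = 1816.3 kg/h.
F4 = (1−0.710)×1816.3 + 5730.2 = 6256.9 kg/h.
Purge F7 = 0.064×6256.9 = 400.44 kg/h.

400.4 kg/h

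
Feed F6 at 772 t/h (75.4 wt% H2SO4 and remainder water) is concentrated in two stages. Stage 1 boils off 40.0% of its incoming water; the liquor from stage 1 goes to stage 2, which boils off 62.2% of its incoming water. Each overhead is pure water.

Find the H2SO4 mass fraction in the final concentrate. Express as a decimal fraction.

water in feed = 772×0.246 = 189.91 t/h.
After stage 1: water left = (1−0.400)×189.91 = 113.95; stream total = 696.04 t/h.
After stage 2: water left = (1−0.622)×113.95 = 43.072; final concentrate = 625.16 t/h.
H2SO4 fraction = 582.09/625.16 = 0.9311.

0.9311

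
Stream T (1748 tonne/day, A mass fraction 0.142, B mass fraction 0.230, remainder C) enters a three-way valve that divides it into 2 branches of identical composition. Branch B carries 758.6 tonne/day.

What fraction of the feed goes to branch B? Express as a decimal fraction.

Fraction to B = 758.6/1748 = 0.4340.

0.434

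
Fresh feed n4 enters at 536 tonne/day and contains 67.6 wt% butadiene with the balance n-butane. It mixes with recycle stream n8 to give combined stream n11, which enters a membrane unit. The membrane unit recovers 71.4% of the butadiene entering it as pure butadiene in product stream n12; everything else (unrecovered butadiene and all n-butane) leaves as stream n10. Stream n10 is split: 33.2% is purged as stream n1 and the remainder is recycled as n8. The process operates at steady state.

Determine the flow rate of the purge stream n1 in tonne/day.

216.2 tonne/day

n-butane enters only via n4 and leaves only via the purge: 536×0.324 = 0.332×(n-butane in n10), and the membrane unit passes all n-butane, so n-butane in n11 = n-butane in n10 = 523.08 tonne/day.
butadiene in n11: m_A = 536×0.676 + (1−0.332)·(1−0.714)·m_A, so m_A = 362.34/0.8090 = 447.91 tonne/day.
n10 = (1−0.714)×447.91 + 523.08 = 651.19 tonne/day.
Purge n1 = 0.332×651.19 = 216.19 tonne/day.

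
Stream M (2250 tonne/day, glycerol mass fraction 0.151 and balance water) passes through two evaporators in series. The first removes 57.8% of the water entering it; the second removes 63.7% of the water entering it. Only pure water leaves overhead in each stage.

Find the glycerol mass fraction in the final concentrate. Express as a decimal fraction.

0.537

water in feed = 2250×0.849 = 1910.2 tonne/day.
After stage 1: water left = (1−0.578)×1910.2 = 806.13; stream total = 1145.9 tonne/day.
After stage 2: water left = (1−0.637)×806.13 = 292.62; final concentrate = 632.37 tonne/day.
glycerol fraction = 339.75/632.37 = 0.537.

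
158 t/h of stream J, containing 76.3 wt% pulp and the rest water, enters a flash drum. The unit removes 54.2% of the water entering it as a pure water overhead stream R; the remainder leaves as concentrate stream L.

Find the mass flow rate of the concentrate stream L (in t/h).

137.7 t/h

water entering = 158×0.237 = 37.446 t/h; overhead removed = 0.542×37.446 = 20.296 t/h.
Concentrate = 158 − 20.296 = 137.7 t/h.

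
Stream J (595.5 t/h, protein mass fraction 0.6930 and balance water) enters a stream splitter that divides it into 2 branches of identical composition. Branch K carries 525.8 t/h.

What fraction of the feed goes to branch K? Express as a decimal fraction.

Fraction to K = 525.8/595.5 = 0.8830.

0.883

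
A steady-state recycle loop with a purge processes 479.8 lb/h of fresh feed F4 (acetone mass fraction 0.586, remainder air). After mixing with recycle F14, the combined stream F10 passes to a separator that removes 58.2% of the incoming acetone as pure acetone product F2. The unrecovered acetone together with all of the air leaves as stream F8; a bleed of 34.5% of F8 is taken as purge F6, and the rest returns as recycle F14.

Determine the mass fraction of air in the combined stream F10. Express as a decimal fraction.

0.598

air enters only via F4 and leaves only via the purge: 479.8×0.414 = 0.345×(air in F8), and the separator passes all air, so air in F10 = air in F8 = 575.76 lb/h.
acetone in F10: m_A = 479.8×0.586 + (1−0.345)·(1−0.582)·m_A, so m_A = 281.16/0.7262 = 387.16 lb/h.
F10 = 387.16 + 575.76 = 962.92 lb/h.
air fraction in F10 = 575.76/962.92 = 0.598.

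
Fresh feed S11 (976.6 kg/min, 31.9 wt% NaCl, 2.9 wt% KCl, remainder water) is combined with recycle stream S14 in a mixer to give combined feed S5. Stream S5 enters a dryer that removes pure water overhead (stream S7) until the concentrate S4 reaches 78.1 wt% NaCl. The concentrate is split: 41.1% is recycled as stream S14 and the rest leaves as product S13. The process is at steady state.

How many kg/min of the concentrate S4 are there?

677.2 kg/min

Overall NaCl balance (none leaves overhead): NaCl in fresh feed = NaCl in product, i.e. 976.6×0.319 = (1−0.411)·S4·0.781.
S4 = 311.54/(0.781×0.589) = 677.24 kg/min.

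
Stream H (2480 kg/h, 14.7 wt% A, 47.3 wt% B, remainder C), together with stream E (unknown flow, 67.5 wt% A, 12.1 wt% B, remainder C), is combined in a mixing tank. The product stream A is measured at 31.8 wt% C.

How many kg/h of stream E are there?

1349 kg/h

Let E be the unknown flow. Total out = 2480 + E.
C balance: 942.4 + 0.204·E = 0.318·(2480 + E)
(0.204 − 0.318)·E = 0.318×2480 − 942.4 = -153.76
E = -153.76 / -0.114 = 1348.8 kg/h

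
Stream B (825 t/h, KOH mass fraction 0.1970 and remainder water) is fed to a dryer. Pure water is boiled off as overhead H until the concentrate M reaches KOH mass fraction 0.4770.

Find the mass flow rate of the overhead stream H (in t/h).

484.3 t/h

KOH is conserved: 825×0.197 = 162.53 t/h all reports to the concentrate.
Concentrate = 162.53/(target fraction) = 340.72 t/h.
Overhead = 825 − 340.72 = 484.28 t/h.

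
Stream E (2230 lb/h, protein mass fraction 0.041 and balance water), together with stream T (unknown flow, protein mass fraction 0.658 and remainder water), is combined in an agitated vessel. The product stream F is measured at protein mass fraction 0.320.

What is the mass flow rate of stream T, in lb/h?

1841 lb/h

Let T be the unknown flow. Total out = 2230 + T.
protein balance: 91.43 + 0.658·T = 0.320·(2230 + T)
(0.658 − 0.320)·T = 0.320×2230 − 91.43 = 622.17
T = 622.17 / 0.338 = 1840.7 lb/h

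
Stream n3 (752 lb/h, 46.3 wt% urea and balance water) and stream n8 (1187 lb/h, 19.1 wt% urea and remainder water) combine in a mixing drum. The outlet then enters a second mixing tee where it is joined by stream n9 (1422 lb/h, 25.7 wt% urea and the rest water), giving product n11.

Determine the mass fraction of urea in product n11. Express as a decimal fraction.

Overall, product flow = 3361 lb/h.
urea in = 752×0.463 + 1187×0.191 + 1422×0.257 = 940.35 lb/h.
urea fraction in n11 = 0.280.

0.280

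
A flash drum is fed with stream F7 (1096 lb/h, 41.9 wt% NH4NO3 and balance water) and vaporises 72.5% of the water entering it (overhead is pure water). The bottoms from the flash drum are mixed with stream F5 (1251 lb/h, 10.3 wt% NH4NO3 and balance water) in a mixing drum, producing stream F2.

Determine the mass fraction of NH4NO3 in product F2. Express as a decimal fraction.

Vapour removed = 0.725×0.581×1096 = 461.66 lb/h; concentrate = 634.34 lb/h.
NH4NO3 reaching the mixer = 459.22 (from concentrate) + 1251×0.103 = 588.08 lb/h.
Product flow = 634.34 + 1251 = 1885.3 lb/h; NH4NO3 fraction = 0.312.

0.312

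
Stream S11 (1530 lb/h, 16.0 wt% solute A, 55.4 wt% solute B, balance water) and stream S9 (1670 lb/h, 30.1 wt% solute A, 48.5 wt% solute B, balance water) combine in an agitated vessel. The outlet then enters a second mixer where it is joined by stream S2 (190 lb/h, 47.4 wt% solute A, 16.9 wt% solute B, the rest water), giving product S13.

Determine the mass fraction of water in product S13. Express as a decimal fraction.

Overall, product flow = 3390 lb/h.
water in = 1530×0.286 + 1670×0.214 + 190×0.357 = 862.79 lb/h.
water fraction in S13 = 0.2545.

0.2545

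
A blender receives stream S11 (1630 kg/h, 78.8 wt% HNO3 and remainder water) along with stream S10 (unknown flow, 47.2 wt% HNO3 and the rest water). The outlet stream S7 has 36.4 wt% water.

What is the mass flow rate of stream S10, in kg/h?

1511 kg/h

Let S10 be the unknown flow. Total out = 1630 + S10.
water balance: 345.56 + 0.528·S10 = 0.364·(1630 + S10)
(0.528 − 0.364)·S10 = 0.364×1630 − 345.56 = 247.76
S10 = 247.76 / 0.164 = 1510.7 kg/h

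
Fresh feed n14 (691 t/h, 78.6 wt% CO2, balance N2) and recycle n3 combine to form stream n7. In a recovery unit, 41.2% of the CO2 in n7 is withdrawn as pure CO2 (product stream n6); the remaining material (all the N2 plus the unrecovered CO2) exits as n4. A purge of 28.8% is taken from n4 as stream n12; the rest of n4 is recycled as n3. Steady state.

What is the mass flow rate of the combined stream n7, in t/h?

1448 t/h

N2 enters only via n14 and leaves only via the purge: 691×0.214 = 0.288×(N2 in n4), and the recovery unit passes all N2, so N2 in n7 = N2 in n4 = 513.45 t/h.
CO2 in n7: m_A = 691×0.786 + (1−0.288)·(1−0.412)·m_A, so m_A = 543.13/0.5813 = 934.26 t/h.
n7 = 934.26 + 513.45 = 1447.7 t/h.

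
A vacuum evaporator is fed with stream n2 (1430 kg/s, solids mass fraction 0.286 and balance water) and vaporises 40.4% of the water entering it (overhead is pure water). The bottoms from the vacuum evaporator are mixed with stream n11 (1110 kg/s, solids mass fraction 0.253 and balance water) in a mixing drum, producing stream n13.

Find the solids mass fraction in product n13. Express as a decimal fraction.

Vapour removed = 0.404×0.714×1430 = 412.49 kg/s; concentrate = 1017.5 kg/s.
solids reaching the mixer = 408.98 (from concentrate) + 1110×0.253 = 689.81 kg/s.
Product flow = 1017.5 + 1110 = 2127.5 kg/s; solids fraction = 0.324.

0.324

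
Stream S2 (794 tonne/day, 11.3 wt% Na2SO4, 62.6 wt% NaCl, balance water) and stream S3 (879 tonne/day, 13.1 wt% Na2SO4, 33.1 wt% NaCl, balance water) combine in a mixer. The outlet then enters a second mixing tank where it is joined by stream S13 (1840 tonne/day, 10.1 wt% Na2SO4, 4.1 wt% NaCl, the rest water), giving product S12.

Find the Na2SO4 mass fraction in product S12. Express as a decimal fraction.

0.1112

Overall, product flow = 3513 tonne/day.
Na2SO4 in = 794×0.113 + 879×0.131 + 1840×0.101 = 390.71 tonne/day.
Na2SO4 fraction in S12 = 0.1112.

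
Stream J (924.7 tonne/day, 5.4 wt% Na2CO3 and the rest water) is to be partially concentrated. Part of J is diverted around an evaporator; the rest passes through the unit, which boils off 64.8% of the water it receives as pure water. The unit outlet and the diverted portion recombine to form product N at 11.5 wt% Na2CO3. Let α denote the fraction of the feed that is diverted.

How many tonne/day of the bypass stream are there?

124.6 tonne/day

All 924.7×0.054 = 49.934 tonne/day of Na2CO3 reaches N, so N = 49.934/0.115 = 434.21 tonne/day and vapour = 490.49 tonne/day.
The evaporator receives (1−α)·924.7 of feed at 0.946 water and removes 0.648 of that water:
0.648×0.946×(1−α)×924.7 = 490.49
(1−α) = 490.49/566.85 = 0.8653;  α = 0.1347.
Bypass flow = 0.1347×924.7 = 124.56 tonne/day.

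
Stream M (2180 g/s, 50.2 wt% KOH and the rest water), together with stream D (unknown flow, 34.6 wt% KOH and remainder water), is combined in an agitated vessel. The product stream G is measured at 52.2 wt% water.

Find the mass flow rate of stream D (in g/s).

Let D be the unknown flow. Total out = 2180 + D.
water balance: 1085.6 + 0.654·D = 0.522·(2180 + D)
(0.654 − 0.522)·D = 0.522×2180 − 1085.6 = 52.32
D = 52.32 / 0.132 = 396.36 g/s

396.4 g/s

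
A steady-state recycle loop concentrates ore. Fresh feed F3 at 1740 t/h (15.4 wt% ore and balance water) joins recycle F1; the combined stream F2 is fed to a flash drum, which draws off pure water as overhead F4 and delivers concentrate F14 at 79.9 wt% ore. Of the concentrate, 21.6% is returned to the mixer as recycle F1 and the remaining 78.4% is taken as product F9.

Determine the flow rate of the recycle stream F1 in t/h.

Overall ore balance (none leaves overhead): ore in fresh feed = ore in product, i.e. 1740×0.154 = (1−0.216)·F14·0.799.
F14 = 267.96/(0.799×0.784) = 427.77 t/h.
Recycle F1 = 0.216×427.77 = 92.398 t/h.

92.4 t/h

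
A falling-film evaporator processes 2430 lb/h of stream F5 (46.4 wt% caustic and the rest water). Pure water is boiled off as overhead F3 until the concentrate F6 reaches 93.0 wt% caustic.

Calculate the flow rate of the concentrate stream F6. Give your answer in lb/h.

caustic is conserved: 2430×0.464 = 1127.5 lb/h all reports to the concentrate.
Concentrate = 1127.5/(target fraction) = 1212.4 lb/h.

1212 lb/h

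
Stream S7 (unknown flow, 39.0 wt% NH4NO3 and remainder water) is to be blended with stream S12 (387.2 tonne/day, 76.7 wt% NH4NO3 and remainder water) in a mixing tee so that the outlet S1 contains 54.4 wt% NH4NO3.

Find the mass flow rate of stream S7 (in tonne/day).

Let S7 be the unknown flow. Total out = 387.2 + S7.
NH4NO3 balance: 296.98 + 0.390·S7 = 0.544·(387.2 + S7)
(0.390 − 0.544)·S7 = 0.544×387.2 − 296.98 = -86.346
S7 = -86.346 / -0.154 = 560.69 tonne/day

560.7 tonne/day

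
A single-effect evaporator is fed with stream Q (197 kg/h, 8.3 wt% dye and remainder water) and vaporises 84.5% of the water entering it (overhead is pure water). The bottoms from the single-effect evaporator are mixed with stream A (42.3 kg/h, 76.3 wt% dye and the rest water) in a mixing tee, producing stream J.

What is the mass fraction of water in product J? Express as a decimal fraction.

0.439

Vapour removed = 0.845×0.917×197 = 152.65 kg/h; concentrate = 44.352 kg/h.
water reaching the mixer = 28.001 (from concentrate) + 42.3×0.237 = 38.026 kg/h.
Product flow = 44.352 + 42.3 = 86.652 kg/h; water fraction = 0.439.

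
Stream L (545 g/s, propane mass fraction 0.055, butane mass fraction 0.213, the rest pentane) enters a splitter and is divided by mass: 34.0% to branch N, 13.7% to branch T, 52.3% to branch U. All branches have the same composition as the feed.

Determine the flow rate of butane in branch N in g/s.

Branch N total = 0.340×545 = 185.3 g/s.
butane in N = 0.213×185.3 = 39.469 g/s.

39.47 g/s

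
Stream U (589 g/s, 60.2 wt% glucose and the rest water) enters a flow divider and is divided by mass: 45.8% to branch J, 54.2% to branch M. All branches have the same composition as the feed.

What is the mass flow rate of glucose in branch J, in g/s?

Branch J total = 0.458×589 = 269.76 g/s.
glucose in J = 0.602×269.76 = 162.4 g/s.

162.4 g/s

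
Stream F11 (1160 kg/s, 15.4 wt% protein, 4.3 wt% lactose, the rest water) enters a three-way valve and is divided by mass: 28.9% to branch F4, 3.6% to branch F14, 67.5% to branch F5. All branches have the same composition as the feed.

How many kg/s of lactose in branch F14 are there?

Branch F14 total = 0.036×1160 = 41.76 kg/s.
lactose in F14 = 0.043×41.76 = 1.7957 kg/s.

1.796 kg/s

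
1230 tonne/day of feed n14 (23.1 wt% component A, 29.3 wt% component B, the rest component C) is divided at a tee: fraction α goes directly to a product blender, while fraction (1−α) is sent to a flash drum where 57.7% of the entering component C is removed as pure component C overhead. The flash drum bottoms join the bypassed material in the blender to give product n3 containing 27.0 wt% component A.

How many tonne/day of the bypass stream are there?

All 1230×0.231 = 284.13 tonne/day of component A reaches n3, so n3 = 284.13/0.270 = 1052.3 tonne/day and vapour = 177.67 tonne/day.
The evaporator receives (1−α)·1230 of feed at 0.476 component C and removes 0.577 of that component C:
0.577×0.476×(1−α)×1230 = 177.67
(1−α) = 177.67/337.82 = 0.5259;  α = 0.4741.
Bypass flow = 0.4741×1230 = 583.12 tonne/day.

583.1 tonne/day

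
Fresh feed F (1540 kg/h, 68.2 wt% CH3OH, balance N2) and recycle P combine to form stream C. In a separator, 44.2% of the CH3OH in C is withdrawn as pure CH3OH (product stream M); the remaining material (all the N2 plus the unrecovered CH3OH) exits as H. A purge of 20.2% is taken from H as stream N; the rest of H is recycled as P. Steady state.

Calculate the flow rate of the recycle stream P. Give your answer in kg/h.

2778 kg/h

N2 enters only via F and leaves only via the purge: 1540×0.318 = 0.202×(N2 in H), and the separator passes all N2, so N2 in C = N2 in H = 2424.4 kg/h.
CH3OH in C: m_A = 1540×0.682 + (1−0.202)·(1−0.442)·m_A, so m_A = 1050.3/0.5547 = 1893.4 kg/h.
H = (1−0.442)×1893.4 + 2424.4 = 3480.9 kg/h.
Recycle P = (1−0.202)×3480.9 = 2777.7 kg/h.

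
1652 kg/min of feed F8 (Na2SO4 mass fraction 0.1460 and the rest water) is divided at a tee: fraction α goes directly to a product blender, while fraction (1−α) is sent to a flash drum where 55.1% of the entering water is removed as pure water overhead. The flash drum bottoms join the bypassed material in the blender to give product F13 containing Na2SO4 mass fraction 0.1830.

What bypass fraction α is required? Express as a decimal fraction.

All 1652×0.146 = 241.19 kg/min of Na2SO4 reaches F13, so F13 = 241.19/0.183 = 1318 kg/min and vapour = 334.01 kg/min.
The evaporator receives (1−α)·1652 of feed at 0.854 water and removes 0.551 of that water:
0.551×0.854×(1−α)×1652 = 334.01
(1−α) = 334.01/777.36 = 0.4297;  α = 0.5703.

0.570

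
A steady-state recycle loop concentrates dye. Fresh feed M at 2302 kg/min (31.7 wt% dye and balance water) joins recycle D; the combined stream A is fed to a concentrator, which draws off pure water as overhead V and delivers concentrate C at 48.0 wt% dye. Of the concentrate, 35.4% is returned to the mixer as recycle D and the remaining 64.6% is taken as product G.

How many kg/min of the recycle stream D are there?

Overall dye balance (none leaves overhead): dye in fresh feed = dye in product, i.e. 2302×0.317 = (1−0.354)·C·0.480.
C = 729.73/(0.480×0.646) = 2353.4 kg/min.
Recycle D = 0.354×2353.4 = 833.09 kg/min.

833.1 kg/min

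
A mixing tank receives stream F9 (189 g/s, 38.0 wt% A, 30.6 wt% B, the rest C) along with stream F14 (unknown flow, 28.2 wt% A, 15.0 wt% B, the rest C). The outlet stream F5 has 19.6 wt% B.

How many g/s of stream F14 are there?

452 g/s

Let F14 be the unknown flow. Total out = 189 + F14.
B balance: 57.834 + 0.150·F14 = 0.196·(189 + F14)
(0.150 − 0.196)·F14 = 0.196×189 − 57.834 = -20.79
F14 = -20.79 / -0.046 = 451.96 g/s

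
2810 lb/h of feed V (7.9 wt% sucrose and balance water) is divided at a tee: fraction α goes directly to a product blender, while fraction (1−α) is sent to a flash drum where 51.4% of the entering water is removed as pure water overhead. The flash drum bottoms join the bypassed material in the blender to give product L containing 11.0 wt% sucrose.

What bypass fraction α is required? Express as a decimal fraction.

0.405

All 2810×0.079 = 221.99 lb/h of sucrose reaches L, so L = 221.99/0.110 = 2018.1 lb/h and vapour = 791.91 lb/h.
The evaporator receives (1−α)·2810 of feed at 0.921 water and removes 0.514 of that water:
0.514×0.921×(1−α)×2810 = 791.91
(1−α) = 791.91/1330.2 = 0.5953;  α = 0.4047.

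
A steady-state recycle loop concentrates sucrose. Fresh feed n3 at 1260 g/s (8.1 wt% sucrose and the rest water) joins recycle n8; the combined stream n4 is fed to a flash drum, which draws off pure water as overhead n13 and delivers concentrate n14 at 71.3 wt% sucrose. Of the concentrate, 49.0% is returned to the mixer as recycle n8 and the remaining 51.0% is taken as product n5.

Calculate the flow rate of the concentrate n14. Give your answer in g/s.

280.7 g/s

Overall sucrose balance (none leaves overhead): sucrose in fresh feed = sucrose in product, i.e. 1260×0.081 = (1−0.490)·n14·0.713.
n14 = 102.06/(0.713×0.510) = 280.67 g/s.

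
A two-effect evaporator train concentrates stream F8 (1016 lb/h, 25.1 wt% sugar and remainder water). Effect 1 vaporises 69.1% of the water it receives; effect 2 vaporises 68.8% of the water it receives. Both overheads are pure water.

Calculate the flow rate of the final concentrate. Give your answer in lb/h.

328.4 lb/h

water in feed = 1016×0.749 = 760.98 lb/h.
After stage 1: water left = (1−0.691)×760.98 = 235.14; stream total = 490.16 lb/h.
After stage 2: water left = (1−0.688)×235.14 = 73.365; final concentrate = 328.38 lb/h.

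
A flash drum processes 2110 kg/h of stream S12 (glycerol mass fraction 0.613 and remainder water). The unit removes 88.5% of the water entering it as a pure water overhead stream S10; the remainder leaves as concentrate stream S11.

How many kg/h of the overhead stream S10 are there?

water entering = 2110×0.387 = 816.57 kg/h; overhead removed = 0.885×816.57 = 722.66 kg/h.

722.7 kg/h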